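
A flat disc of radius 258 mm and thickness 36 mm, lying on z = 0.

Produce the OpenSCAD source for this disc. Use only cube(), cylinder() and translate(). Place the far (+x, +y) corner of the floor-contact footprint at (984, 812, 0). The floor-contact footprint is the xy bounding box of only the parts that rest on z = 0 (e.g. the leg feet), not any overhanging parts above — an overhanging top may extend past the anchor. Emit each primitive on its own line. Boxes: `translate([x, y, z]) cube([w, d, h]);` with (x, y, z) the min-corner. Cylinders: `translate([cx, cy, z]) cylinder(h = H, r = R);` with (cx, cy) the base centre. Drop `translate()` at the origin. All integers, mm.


translate([726, 554, 0]) cylinder(h = 36, r = 258);


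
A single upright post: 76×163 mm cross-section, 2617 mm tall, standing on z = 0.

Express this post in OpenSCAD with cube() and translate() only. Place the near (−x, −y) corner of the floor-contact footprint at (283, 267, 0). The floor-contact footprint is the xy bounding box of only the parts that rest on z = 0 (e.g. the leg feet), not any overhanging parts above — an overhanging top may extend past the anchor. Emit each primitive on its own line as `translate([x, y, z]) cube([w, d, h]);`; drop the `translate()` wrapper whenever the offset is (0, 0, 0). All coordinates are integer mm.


translate([283, 267, 0]) cube([76, 163, 2617]);


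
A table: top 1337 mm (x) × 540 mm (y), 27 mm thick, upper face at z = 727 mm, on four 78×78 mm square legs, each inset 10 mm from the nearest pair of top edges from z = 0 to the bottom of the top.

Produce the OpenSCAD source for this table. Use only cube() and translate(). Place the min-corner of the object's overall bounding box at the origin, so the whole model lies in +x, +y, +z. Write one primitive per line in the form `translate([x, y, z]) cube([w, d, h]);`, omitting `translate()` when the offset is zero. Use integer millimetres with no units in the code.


translate([0, 0, 700]) cube([1337, 540, 27]);
translate([10, 10, 0]) cube([78, 78, 700]);
translate([1249, 10, 0]) cube([78, 78, 700]);
translate([10, 452, 0]) cube([78, 78, 700]);
translate([1249, 452, 0]) cube([78, 78, 700]);


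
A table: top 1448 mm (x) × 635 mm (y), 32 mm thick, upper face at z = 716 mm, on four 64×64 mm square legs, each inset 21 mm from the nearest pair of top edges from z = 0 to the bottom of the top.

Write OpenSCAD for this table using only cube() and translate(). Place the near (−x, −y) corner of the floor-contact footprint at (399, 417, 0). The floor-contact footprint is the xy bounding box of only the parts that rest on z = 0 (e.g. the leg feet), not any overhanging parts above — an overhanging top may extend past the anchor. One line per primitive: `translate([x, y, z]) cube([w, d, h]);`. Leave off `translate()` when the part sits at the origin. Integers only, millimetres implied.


translate([378, 396, 684]) cube([1448, 635, 32]);
translate([399, 417, 0]) cube([64, 64, 684]);
translate([1741, 417, 0]) cube([64, 64, 684]);
translate([399, 946, 0]) cube([64, 64, 684]);
translate([1741, 946, 0]) cube([64, 64, 684]);


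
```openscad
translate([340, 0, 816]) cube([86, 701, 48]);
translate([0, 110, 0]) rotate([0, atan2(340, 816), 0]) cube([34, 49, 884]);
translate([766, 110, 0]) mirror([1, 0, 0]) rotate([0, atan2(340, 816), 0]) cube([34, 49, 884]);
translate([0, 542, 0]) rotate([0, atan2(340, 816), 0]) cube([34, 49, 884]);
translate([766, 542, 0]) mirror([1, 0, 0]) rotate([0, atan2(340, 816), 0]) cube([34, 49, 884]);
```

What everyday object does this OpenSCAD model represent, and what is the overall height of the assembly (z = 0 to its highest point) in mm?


A sawhorse. The overall height is 864 mm.

A beam across two mirrored pairs of raked legs — a sawhorse. The beam's underside is at z = 816 (matching the legs' vertical rise in atan2(340, 816)) and the beam is 48 mm tall, so its top is at 816 + 48 = 864 mm. The raked legs top out at the beam's underside, so that is the highest point.


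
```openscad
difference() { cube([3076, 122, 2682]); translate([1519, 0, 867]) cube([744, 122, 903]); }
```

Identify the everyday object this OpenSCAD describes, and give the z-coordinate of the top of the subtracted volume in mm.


A wall with a window opening. The window head height is 1770 mm.

A wall with a rectangular opening subtracted — a window. Sill at z = 867, opening 903 mm tall, so the head is at 867 + 903 = 1770 mm.


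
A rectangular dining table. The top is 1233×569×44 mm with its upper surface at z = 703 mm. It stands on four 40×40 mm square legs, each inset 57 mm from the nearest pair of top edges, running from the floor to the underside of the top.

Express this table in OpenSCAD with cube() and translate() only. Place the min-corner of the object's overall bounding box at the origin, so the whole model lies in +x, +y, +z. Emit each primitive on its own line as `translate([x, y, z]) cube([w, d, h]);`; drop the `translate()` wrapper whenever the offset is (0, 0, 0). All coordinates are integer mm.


translate([0, 0, 659]) cube([1233, 569, 44]);
translate([57, 57, 0]) cube([40, 40, 659]);
translate([1136, 57, 0]) cube([40, 40, 659]);
translate([57, 472, 0]) cube([40, 40, 659]);
translate([1136, 472, 0]) cube([40, 40, 659]);


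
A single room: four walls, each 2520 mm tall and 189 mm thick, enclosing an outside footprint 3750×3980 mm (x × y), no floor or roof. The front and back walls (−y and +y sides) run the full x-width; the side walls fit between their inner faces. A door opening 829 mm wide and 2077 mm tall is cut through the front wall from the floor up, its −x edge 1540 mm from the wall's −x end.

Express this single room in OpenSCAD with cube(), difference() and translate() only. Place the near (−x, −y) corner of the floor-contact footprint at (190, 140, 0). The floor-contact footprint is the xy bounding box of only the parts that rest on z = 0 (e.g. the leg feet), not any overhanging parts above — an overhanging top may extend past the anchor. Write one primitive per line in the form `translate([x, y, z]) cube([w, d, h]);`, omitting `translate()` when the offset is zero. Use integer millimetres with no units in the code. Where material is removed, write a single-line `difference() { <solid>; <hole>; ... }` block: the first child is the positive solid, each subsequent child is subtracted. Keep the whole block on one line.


difference() { translate([190, 140, 0]) cube([3750, 189, 2520]); translate([1730, 140, 0]) cube([829, 189, 2077]); }
translate([190, 3931, 0]) cube([3750, 189, 2520]);
translate([190, 329, 0]) cube([189, 3602, 2520]);
translate([3751, 329, 0]) cube([189, 3602, 2520]);


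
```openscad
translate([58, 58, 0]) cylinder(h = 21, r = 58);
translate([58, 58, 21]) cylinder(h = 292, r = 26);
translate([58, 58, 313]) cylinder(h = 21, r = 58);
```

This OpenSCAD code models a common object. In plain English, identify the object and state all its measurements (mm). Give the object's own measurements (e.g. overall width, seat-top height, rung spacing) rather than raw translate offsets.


A spool: two coaxial disc flanges of radius 58 mm and thickness 21 mm, joined by a core cylinder of radius 26 mm and height 292 mm. The lower flange rests on z = 0 and the three cylinders share a vertical axis.


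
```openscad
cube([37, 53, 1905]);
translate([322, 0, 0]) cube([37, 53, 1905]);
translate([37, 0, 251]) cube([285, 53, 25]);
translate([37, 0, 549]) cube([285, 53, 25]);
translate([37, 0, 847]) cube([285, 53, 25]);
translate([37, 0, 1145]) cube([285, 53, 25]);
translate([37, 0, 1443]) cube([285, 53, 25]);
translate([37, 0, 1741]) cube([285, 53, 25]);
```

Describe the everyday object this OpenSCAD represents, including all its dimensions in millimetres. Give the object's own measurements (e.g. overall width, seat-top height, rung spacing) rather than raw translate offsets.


A straight ladder. Two 37×53 mm vertical rails, 1905 mm tall, stand 359 mm apart (outside-to-outside) with their front faces coplanar on the −y side. 6 rungs, each 53 mm deep and 25 mm tall, span between the inner faces of the rails, front faces flush with the rails. The lowest rung's underside is at z = 251 mm and rungs are spaced 298 mm apart (underside to underside).


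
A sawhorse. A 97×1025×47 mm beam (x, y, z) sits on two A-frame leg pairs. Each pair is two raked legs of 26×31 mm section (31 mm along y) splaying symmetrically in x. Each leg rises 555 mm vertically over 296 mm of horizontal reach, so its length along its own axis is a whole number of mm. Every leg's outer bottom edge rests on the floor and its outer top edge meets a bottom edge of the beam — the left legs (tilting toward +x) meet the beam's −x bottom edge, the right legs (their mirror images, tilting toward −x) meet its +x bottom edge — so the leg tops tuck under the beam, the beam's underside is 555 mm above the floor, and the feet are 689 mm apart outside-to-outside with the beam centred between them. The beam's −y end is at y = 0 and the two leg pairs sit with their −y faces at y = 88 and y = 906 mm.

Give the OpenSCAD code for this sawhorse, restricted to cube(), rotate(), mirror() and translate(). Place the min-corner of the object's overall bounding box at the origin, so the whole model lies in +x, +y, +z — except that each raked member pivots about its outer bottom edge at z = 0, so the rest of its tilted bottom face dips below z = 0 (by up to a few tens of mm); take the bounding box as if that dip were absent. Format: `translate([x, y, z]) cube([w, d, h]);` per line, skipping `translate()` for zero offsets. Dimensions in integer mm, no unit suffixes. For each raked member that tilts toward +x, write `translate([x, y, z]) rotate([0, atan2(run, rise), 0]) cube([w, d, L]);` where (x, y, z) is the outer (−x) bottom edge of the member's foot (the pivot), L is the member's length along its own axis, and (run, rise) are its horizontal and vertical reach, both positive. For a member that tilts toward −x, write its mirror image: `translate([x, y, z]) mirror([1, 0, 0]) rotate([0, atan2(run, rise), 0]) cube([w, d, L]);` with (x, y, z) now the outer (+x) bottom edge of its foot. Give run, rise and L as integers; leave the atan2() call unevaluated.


translate([296, 0, 555]) cube([97, 1025, 47]);
translate([0, 88, 0]) rotate([0, atan2(296, 555), 0]) cube([26, 31, 629]);
translate([689, 88, 0]) mirror([1, 0, 0]) rotate([0, atan2(296, 555), 0]) cube([26, 31, 629]);
translate([0, 906, 0]) rotate([0, atan2(296, 555), 0]) cube([26, 31, 629]);
translate([689, 906, 0]) mirror([1, 0, 0]) rotate([0, atan2(296, 555), 0]) cube([26, 31, 629]);


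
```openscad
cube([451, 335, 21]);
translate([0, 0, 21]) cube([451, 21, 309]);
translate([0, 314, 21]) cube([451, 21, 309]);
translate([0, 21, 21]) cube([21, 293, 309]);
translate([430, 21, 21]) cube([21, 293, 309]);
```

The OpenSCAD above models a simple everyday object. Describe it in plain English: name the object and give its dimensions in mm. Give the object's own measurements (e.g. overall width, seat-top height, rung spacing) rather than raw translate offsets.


An open-topped rectangular box: outside dimensions 451×335×330 mm, with a uniform wall and base thickness of 21 mm. The base is a full 451×335 slab on the floor; four walls sit on top of the base. The front and back walls (the −y and +y sides) span the full width; the two side walls fit between them.


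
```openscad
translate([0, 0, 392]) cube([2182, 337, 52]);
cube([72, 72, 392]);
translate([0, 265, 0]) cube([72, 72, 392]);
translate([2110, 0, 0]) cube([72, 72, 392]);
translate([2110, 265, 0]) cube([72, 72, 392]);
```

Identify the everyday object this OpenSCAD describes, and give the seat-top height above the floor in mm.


A bench. The seat-top height is 444 mm.

A long slab on four corner posts — a bench. The slab sits at z = 392 with thickness 52, so the top is 392 + 52 = 444 mm.


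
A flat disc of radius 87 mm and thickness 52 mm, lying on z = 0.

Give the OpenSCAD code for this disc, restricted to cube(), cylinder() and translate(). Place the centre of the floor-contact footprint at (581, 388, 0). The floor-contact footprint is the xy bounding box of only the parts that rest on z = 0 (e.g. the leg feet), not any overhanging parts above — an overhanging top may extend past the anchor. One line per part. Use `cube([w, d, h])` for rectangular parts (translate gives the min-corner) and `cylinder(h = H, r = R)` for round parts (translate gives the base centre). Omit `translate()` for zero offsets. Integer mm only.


translate([581, 388, 0]) cylinder(h = 52, r = 87);


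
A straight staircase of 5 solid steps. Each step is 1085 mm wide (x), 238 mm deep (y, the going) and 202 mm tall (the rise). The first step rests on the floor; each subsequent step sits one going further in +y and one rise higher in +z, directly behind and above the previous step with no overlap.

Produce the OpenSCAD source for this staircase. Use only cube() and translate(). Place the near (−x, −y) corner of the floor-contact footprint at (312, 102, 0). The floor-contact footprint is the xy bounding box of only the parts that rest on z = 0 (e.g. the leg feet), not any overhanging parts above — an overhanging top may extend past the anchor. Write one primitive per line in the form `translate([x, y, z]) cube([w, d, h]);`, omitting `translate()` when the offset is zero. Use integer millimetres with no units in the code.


translate([312, 102, 0]) cube([1085, 238, 202]);
translate([312, 340, 202]) cube([1085, 238, 202]);
translate([312, 578, 404]) cube([1085, 238, 202]);
translate([312, 816, 606]) cube([1085, 238, 202]);
translate([312, 1054, 808]) cube([1085, 238, 202]);


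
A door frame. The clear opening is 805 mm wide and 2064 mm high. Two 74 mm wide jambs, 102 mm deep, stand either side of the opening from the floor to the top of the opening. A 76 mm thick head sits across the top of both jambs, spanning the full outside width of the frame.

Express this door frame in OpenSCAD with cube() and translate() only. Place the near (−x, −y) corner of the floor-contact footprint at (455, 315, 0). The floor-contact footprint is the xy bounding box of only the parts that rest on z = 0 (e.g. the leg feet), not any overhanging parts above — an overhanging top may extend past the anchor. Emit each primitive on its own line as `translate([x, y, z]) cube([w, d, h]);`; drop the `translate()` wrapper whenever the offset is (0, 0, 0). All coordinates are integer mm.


translate([455, 315, 0]) cube([74, 102, 2064]);
translate([1334, 315, 0]) cube([74, 102, 2064]);
translate([455, 315, 2064]) cube([953, 102, 76]);


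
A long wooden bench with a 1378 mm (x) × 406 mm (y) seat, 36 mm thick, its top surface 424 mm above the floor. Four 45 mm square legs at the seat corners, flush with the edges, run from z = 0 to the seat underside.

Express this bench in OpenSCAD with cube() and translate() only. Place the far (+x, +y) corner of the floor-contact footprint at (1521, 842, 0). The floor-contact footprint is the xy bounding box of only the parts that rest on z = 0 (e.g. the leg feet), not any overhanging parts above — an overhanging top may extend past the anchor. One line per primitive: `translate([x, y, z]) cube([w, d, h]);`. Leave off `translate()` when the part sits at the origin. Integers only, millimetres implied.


translate([143, 436, 388]) cube([1378, 406, 36]);
translate([143, 436, 0]) cube([45, 45, 388]);
translate([143, 797, 0]) cube([45, 45, 388]);
translate([1476, 436, 0]) cube([45, 45, 388]);
translate([1476, 797, 0]) cube([45, 45, 388]);


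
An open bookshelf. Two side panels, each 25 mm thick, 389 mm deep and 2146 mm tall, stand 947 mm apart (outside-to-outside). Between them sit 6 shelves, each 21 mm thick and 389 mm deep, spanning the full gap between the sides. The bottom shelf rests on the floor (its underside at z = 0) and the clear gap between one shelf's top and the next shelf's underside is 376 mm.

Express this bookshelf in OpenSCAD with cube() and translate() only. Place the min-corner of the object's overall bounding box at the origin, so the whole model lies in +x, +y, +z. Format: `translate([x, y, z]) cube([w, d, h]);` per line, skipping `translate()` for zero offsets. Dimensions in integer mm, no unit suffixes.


cube([25, 389, 2146]);
translate([922, 0, 0]) cube([25, 389, 2146]);
translate([25, 0, 0]) cube([897, 389, 21]);
translate([25, 0, 397]) cube([897, 389, 21]);
translate([25, 0, 794]) cube([897, 389, 21]);
translate([25, 0, 1191]) cube([897, 389, 21]);
translate([25, 0, 1588]) cube([897, 389, 21]);
translate([25, 0, 1985]) cube([897, 389, 21]);


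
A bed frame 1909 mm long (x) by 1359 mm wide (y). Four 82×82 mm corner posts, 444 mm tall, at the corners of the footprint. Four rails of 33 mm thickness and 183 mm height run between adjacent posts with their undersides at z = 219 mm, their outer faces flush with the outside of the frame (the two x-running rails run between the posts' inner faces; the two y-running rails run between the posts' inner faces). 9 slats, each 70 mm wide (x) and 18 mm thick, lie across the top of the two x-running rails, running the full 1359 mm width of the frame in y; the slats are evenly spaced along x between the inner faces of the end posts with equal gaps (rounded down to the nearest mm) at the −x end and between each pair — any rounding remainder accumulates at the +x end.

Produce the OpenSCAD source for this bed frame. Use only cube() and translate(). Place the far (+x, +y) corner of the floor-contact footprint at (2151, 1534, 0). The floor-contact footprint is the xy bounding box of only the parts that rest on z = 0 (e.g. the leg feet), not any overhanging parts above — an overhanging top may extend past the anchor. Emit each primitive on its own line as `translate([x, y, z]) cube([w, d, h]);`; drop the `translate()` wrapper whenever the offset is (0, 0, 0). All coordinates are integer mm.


translate([242, 175, 0]) cube([82, 82, 444]);
translate([242, 1452, 0]) cube([82, 82, 444]);
translate([2069, 175, 0]) cube([82, 82, 444]);
translate([2069, 1452, 0]) cube([82, 82, 444]);
translate([324, 175, 219]) cube([1745, 33, 183]);
translate([324, 1501, 219]) cube([1745, 33, 183]);
translate([242, 257, 219]) cube([33, 1195, 183]);
translate([2118, 257, 219]) cube([33, 1195, 183]);
translate([435, 175, 402]) cube([70, 1359, 18]);
translate([616, 175, 402]) cube([70, 1359, 18]);
translate([797, 175, 402]) cube([70, 1359, 18]);
translate([978, 175, 402]) cube([70, 1359, 18]);
translate([1159, 175, 402]) cube([70, 1359, 18]);
translate([1340, 175, 402]) cube([70, 1359, 18]);
translate([1521, 175, 402]) cube([70, 1359, 18]);
translate([1702, 175, 402]) cube([70, 1359, 18]);
translate([1883, 175, 402]) cube([70, 1359, 18]);


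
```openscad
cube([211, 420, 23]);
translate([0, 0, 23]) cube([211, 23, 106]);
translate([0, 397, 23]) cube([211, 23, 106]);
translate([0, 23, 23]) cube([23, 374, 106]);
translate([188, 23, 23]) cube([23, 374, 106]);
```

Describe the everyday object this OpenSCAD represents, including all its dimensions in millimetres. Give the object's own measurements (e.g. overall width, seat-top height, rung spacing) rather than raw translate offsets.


An open-topped rectangular box: outside dimensions 211×420×129 mm, with a uniform wall and base thickness of 23 mm. The base is a full 211×420 slab on the floor; four walls sit on top of the base. The front and back walls (the −y and +y sides) span the full width; the two side walls fit between them.


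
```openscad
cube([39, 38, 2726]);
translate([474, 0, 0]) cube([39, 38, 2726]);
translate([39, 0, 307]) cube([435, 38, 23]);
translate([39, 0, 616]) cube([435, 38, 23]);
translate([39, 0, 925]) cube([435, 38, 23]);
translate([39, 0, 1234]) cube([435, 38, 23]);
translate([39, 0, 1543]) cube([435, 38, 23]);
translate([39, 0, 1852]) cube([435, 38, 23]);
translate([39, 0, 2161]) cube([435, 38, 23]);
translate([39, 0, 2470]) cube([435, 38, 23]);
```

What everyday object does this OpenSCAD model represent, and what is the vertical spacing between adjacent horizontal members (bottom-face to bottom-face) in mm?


A ladder. The rung spacing is 309 mm.

Two tall 39×38 posts with 8 short bars between them — a ladder. Adjacent rungs sit at z = 307 and z = 616, so the spacing is 616 − 307 = 309 mm.


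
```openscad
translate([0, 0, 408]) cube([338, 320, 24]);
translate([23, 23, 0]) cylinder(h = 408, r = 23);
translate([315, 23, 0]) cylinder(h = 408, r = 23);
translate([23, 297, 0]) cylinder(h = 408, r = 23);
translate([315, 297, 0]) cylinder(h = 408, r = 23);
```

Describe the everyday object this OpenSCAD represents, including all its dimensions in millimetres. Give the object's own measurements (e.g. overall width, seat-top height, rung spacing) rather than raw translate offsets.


A simple wooden stool: a rectangular seat 338 mm (x) by 320 mm (y), 24 mm thick, top face at z = 432 mm, on four round legs, each 46 mm in diameter. The legs rest on z = 0, each leg's axis is inset half a diameter from the nearest pair of seat edges (so the leg's bounding box is flush with the corner).


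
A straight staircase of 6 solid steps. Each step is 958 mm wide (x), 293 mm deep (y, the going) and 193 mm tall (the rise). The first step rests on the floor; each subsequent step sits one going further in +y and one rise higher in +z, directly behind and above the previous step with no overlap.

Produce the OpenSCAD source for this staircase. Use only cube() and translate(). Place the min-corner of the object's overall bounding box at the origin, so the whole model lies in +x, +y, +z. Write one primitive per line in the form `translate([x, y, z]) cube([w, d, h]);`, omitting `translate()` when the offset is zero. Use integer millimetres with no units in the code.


cube([958, 293, 193]);
translate([0, 293, 193]) cube([958, 293, 193]);
translate([0, 586, 386]) cube([958, 293, 193]);
translate([0, 879, 579]) cube([958, 293, 193]);
translate([0, 1172, 772]) cube([958, 293, 193]);
translate([0, 1465, 965]) cube([958, 293, 193]);


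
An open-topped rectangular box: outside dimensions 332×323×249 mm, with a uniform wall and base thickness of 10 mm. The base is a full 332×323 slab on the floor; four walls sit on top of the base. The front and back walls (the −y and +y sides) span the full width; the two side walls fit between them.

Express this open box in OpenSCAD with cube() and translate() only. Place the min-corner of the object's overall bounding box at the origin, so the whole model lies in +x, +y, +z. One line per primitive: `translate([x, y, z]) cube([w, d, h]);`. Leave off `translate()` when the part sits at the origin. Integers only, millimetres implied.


cube([332, 323, 10]);
translate([0, 0, 10]) cube([332, 10, 239]);
translate([0, 313, 10]) cube([332, 10, 239]);
translate([0, 10, 10]) cube([10, 303, 239]);
translate([322, 10, 10]) cube([10, 303, 239]);


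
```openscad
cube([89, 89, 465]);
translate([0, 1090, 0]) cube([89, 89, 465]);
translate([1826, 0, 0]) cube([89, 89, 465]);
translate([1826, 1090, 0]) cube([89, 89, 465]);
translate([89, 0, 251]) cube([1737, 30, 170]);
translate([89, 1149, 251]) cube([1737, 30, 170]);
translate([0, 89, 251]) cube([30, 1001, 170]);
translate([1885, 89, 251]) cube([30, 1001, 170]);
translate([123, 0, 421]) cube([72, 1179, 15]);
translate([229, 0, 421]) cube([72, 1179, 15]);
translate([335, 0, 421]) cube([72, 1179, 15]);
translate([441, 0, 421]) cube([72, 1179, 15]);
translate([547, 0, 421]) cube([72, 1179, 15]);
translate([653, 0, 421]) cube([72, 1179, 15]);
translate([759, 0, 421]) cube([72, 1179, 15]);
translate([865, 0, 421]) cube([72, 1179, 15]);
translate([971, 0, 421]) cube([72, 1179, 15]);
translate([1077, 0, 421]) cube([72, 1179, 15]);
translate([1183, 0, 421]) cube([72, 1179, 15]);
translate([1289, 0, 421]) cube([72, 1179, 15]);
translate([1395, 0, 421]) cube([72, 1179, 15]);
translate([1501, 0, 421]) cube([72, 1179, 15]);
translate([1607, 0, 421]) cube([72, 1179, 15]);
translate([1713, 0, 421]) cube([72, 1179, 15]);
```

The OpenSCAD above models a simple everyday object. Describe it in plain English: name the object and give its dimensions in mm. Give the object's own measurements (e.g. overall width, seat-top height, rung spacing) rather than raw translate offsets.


A bed frame 1915 mm long (x) by 1179 mm wide (y). Four 89×89 mm corner posts, 465 mm tall, at the corners of the footprint. Four rails of 30 mm thickness and 170 mm height run between adjacent posts with their undersides at z = 251 mm, their outer faces flush with the outside of the frame (the two x-running rails run between the posts' inner faces; the two y-running rails run between the posts' inner faces). 16 slats, each 72 mm wide (x) and 15 mm thick, lie across the top of the two x-running rails, running the full 1179 mm width of the frame in y; along x they sit between the end posts with a 34 mm gap after the −x posts and between neighbouring slats, leaving 41 mm before the +x posts.


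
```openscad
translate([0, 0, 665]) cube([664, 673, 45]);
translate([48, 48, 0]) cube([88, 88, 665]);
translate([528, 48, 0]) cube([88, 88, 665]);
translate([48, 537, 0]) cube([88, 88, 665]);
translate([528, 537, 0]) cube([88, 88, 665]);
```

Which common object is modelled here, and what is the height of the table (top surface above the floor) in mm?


A table. The table height is 710 mm.

A 664×673×45 slab sits at z = 665 on four 88 mm square posts — a table. The top surface is at 665 + 45 = 710 mm.


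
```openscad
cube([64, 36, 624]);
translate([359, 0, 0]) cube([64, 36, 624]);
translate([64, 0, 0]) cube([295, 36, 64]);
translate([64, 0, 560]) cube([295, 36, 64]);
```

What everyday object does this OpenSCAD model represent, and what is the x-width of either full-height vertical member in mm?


A picture frame. The border width is 64 mm.

Four thin pieces enclosing a rectangular opening — a picture frame. The two full-height stiles are 624 mm tall; the top rail sits at z = 560 and is 64 mm tall, so the border above the opening is 624 − 560 = 64 mm, matching the stile x-width.


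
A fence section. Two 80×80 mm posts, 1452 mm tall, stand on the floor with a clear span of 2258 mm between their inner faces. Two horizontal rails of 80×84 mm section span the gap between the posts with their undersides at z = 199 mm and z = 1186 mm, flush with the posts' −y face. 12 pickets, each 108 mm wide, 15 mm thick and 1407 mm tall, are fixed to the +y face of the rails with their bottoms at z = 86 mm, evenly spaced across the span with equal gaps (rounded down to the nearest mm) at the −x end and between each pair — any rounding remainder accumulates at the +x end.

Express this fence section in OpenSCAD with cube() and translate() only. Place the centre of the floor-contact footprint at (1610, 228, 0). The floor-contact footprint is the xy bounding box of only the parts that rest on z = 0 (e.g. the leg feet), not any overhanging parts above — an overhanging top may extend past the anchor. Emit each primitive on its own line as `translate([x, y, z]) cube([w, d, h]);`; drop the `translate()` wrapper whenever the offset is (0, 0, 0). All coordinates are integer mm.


translate([401, 188, 0]) cube([80, 80, 1452]);
translate([2739, 188, 0]) cube([80, 80, 1452]);
translate([481, 188, 199]) cube([2258, 80, 84]);
translate([481, 188, 1186]) cube([2258, 80, 84]);
translate([555, 268, 86]) cube([108, 15, 1407]);
translate([737, 268, 86]) cube([108, 15, 1407]);
translate([919, 268, 86]) cube([108, 15, 1407]);
translate([1101, 268, 86]) cube([108, 15, 1407]);
translate([1283, 268, 86]) cube([108, 15, 1407]);
translate([1465, 268, 86]) cube([108, 15, 1407]);
translate([1647, 268, 86]) cube([108, 15, 1407]);
translate([1829, 268, 86]) cube([108, 15, 1407]);
translate([2011, 268, 86]) cube([108, 15, 1407]);
translate([2193, 268, 86]) cube([108, 15, 1407]);
translate([2375, 268, 86]) cube([108, 15, 1407]);
translate([2557, 268, 86]) cube([108, 15, 1407]);


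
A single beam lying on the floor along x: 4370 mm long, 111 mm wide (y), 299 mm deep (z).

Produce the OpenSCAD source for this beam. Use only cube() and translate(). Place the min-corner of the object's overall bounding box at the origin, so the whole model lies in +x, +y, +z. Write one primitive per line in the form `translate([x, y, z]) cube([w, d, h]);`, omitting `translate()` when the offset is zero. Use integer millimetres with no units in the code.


cube([4370, 111, 299]);


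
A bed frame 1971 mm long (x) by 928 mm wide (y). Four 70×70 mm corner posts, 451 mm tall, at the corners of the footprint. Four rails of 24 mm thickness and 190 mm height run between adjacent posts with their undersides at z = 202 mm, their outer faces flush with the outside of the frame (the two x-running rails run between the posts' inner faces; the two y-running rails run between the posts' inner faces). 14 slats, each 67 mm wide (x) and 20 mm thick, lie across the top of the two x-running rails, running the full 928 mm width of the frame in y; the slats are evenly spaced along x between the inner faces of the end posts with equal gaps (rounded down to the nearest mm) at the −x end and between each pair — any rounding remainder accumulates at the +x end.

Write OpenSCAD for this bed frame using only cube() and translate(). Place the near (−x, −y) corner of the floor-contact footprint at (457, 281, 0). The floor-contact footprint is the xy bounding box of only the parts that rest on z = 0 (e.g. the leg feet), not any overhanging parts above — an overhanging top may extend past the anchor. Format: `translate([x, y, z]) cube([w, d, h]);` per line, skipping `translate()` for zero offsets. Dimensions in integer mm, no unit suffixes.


translate([457, 281, 0]) cube([70, 70, 451]);
translate([457, 1139, 0]) cube([70, 70, 451]);
translate([2358, 281, 0]) cube([70, 70, 451]);
translate([2358, 1139, 0]) cube([70, 70, 451]);
translate([527, 281, 202]) cube([1831, 24, 190]);
translate([527, 1185, 202]) cube([1831, 24, 190]);
translate([457, 351, 202]) cube([24, 788, 190]);
translate([2404, 351, 202]) cube([24, 788, 190]);
translate([586, 281, 392]) cube([67, 928, 20]);
translate([712, 281, 392]) cube([67, 928, 20]);
translate([838, 281, 392]) cube([67, 928, 20]);
translate([964, 281, 392]) cube([67, 928, 20]);
translate([1090, 281, 392]) cube([67, 928, 20]);
translate([1216, 281, 392]) cube([67, 928, 20]);
translate([1342, 281, 392]) cube([67, 928, 20]);
translate([1468, 281, 392]) cube([67, 928, 20]);
translate([1594, 281, 392]) cube([67, 928, 20]);
translate([1720, 281, 392]) cube([67, 928, 20]);
translate([1846, 281, 392]) cube([67, 928, 20]);
translate([1972, 281, 392]) cube([67, 928, 20]);
translate([2098, 281, 392]) cube([67, 928, 20]);
translate([2224, 281, 392]) cube([67, 928, 20]);


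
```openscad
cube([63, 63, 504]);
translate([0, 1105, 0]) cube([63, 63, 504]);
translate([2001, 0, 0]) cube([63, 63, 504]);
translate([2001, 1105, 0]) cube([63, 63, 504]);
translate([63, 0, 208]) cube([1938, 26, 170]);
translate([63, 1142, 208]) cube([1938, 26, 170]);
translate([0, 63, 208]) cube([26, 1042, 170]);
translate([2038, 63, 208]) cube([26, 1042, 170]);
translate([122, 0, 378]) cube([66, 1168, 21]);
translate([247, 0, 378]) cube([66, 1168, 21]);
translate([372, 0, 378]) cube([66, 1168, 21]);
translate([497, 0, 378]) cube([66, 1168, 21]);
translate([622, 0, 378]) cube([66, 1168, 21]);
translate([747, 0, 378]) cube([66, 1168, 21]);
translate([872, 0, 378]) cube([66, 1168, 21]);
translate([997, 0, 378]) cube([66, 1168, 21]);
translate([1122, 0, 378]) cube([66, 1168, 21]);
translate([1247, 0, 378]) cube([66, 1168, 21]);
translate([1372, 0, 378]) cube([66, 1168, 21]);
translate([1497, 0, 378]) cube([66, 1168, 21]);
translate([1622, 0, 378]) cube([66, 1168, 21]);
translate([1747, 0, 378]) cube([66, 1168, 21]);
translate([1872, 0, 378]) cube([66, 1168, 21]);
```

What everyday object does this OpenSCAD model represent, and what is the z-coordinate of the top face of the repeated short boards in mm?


A bed frame. The slat-top height is 399 mm.

Four posts, four rails, and a row of slats — a bed frame. Slats sit on the rails at z = 208 + 170 = 378; with slat thickness 21, the top is 399 mm.


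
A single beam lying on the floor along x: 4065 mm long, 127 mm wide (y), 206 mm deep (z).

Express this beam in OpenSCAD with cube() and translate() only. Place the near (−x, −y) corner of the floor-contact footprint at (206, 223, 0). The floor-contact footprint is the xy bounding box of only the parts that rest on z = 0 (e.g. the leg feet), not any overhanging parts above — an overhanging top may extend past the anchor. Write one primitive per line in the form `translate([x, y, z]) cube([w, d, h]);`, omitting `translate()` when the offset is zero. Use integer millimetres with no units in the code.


translate([206, 223, 0]) cube([4065, 127, 206]);


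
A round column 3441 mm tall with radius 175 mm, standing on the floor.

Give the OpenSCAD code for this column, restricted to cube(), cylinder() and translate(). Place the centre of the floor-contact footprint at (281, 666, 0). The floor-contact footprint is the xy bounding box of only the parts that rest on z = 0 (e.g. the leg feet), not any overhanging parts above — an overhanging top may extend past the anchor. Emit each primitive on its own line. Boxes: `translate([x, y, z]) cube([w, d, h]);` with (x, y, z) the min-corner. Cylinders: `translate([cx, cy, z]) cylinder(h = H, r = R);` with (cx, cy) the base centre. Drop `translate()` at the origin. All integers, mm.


translate([281, 666, 0]) cylinder(h = 3441, r = 175);


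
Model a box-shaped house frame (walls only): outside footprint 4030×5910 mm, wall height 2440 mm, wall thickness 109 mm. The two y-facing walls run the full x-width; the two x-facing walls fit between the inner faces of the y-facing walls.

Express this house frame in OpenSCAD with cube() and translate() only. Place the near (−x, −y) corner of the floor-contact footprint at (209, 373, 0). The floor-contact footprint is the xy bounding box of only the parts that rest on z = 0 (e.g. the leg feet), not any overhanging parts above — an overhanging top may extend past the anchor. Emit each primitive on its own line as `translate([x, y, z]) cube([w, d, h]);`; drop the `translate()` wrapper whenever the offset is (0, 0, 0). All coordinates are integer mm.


translate([209, 373, 0]) cube([4030, 109, 2440]);
translate([209, 6174, 0]) cube([4030, 109, 2440]);
translate([209, 482, 0]) cube([109, 5692, 2440]);
translate([4130, 482, 0]) cube([109, 5692, 2440]);


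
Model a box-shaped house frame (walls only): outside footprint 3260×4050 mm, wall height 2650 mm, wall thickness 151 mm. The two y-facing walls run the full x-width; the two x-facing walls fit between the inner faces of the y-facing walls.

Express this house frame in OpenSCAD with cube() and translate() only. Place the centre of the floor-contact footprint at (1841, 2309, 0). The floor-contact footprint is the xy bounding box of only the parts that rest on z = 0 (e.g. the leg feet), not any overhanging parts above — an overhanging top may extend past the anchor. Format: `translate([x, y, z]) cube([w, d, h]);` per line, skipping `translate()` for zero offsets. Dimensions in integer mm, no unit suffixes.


translate([211, 284, 0]) cube([3260, 151, 2650]);
translate([211, 4183, 0]) cube([3260, 151, 2650]);
translate([211, 435, 0]) cube([151, 3748, 2650]);
translate([3320, 435, 0]) cube([151, 3748, 2650]);


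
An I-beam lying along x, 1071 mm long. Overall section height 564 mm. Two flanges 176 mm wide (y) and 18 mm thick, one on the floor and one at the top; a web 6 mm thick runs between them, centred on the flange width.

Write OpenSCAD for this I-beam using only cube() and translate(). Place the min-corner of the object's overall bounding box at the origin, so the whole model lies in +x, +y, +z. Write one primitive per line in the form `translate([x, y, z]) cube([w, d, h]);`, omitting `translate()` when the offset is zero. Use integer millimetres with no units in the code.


cube([1071, 176, 18]);
translate([0, 85, 18]) cube([1071, 6, 528]);
translate([0, 0, 546]) cube([1071, 176, 18]);


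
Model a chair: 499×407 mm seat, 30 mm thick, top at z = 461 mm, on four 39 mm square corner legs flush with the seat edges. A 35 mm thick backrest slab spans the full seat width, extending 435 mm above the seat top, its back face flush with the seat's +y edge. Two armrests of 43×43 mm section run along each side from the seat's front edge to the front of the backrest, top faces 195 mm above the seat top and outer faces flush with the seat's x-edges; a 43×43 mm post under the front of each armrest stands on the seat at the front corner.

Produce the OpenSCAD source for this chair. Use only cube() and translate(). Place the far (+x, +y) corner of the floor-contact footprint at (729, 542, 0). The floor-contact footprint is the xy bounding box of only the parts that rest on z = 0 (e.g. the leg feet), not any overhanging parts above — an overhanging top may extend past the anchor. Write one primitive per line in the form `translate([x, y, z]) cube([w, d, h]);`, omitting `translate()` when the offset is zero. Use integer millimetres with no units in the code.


translate([230, 135, 431]) cube([499, 407, 30]);
translate([230, 135, 0]) cube([39, 39, 431]);
translate([690, 135, 0]) cube([39, 39, 431]);
translate([230, 503, 0]) cube([39, 39, 431]);
translate([690, 503, 0]) cube([39, 39, 431]);
translate([230, 507, 461]) cube([499, 35, 435]);
translate([230, 135, 613]) cube([43, 372, 43]);
translate([686, 135, 613]) cube([43, 372, 43]);
translate([230, 135, 461]) cube([43, 43, 152]);
translate([686, 135, 461]) cube([43, 43, 152]);


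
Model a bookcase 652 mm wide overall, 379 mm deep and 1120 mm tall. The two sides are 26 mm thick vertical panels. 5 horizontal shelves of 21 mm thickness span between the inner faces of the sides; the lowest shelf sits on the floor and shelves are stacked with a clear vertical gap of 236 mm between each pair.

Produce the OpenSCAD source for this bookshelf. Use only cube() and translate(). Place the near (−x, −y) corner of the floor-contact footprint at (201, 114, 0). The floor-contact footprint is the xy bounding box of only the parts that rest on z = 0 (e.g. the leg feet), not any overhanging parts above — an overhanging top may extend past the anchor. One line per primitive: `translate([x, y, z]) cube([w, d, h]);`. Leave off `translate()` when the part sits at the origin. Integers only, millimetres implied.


translate([201, 114, 0]) cube([26, 379, 1120]);
translate([827, 114, 0]) cube([26, 379, 1120]);
translate([227, 114, 0]) cube([600, 379, 21]);
translate([227, 114, 257]) cube([600, 379, 21]);
translate([227, 114, 514]) cube([600, 379, 21]);
translate([227, 114, 771]) cube([600, 379, 21]);
translate([227, 114, 1028]) cube([600, 379, 21]);


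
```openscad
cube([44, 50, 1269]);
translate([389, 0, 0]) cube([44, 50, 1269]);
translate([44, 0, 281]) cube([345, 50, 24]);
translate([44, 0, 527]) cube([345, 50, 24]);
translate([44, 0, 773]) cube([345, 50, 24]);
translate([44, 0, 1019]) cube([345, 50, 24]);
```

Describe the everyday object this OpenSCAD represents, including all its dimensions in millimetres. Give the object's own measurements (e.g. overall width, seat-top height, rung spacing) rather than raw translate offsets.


A straight ladder. Two 44×50 mm vertical rails, 1269 mm tall, stand 433 mm apart (outside-to-outside) with their front faces coplanar on the −y side. 4 rungs, each 50 mm deep and 24 mm tall, span between the inner faces of the rails, front faces flush with the rails. The lowest rung's underside is at z = 281 mm and rungs are spaced 246 mm apart (underside to underside).


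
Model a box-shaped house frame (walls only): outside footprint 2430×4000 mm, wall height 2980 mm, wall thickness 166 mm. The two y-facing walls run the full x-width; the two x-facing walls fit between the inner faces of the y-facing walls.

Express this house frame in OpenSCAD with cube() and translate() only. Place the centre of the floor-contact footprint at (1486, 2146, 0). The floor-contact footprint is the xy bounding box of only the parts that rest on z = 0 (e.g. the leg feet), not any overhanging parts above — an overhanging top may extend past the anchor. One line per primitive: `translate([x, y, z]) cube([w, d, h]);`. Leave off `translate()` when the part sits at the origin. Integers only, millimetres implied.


translate([271, 146, 0]) cube([2430, 166, 2980]);
translate([271, 3980, 0]) cube([2430, 166, 2980]);
translate([271, 312, 0]) cube([166, 3668, 2980]);
translate([2535, 312, 0]) cube([166, 3668, 2980]);
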